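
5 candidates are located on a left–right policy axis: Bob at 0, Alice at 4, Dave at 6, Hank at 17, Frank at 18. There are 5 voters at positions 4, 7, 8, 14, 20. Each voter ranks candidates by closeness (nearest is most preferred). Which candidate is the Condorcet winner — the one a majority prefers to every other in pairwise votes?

Dave

With single-peaked preferences on a line, the Condorcet winner is the candidate closest to the median voter.
The median voter (position 8) is closest to Dave at 6.
Check: Dave vs Hank — voters closer to Dave: 3 of 5.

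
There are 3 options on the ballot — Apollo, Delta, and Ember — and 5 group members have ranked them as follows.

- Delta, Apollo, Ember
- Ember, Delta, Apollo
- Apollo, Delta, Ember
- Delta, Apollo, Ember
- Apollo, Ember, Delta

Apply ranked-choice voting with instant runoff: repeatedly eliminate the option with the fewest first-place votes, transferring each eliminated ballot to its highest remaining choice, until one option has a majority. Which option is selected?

Delta

Round 1: Apollo 2, Delta 2, Ember 1. Ember has the fewest and is eliminated.
Round 2: Delta 3, Apollo 2. Delta has a majority.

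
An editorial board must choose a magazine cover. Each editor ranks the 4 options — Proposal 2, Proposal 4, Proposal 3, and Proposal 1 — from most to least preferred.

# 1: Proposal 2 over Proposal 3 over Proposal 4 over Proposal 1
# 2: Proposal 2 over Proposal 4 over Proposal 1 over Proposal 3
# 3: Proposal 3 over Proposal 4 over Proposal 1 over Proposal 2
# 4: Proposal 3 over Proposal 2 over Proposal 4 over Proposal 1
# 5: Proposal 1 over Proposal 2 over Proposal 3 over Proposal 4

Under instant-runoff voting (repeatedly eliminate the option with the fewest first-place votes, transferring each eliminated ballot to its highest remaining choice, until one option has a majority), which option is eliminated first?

Round 1: Proposal 2 2, Proposal 3 2, Proposal 1 1, Proposal 4 0. Proposal 4 has the fewest and is eliminated.
Round 2: Proposal 2 2, Proposal 3 2, Proposal 1 1. Proposal 1 has the fewest and is eliminated.
Round 3: Proposal 2 3, Proposal 3 2. Proposal 2 has a majority.

Proposal 4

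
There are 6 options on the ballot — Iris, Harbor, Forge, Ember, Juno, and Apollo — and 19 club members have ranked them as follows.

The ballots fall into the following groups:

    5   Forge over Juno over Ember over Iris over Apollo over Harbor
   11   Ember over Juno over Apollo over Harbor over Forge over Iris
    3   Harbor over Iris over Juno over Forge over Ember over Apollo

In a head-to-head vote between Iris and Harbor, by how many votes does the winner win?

9

Ballots ranking Iris above Harbor: 5.
Ballots ranking Harbor above Iris: 11+3 = 14.
Harbor wins 14–5, a margin of 9.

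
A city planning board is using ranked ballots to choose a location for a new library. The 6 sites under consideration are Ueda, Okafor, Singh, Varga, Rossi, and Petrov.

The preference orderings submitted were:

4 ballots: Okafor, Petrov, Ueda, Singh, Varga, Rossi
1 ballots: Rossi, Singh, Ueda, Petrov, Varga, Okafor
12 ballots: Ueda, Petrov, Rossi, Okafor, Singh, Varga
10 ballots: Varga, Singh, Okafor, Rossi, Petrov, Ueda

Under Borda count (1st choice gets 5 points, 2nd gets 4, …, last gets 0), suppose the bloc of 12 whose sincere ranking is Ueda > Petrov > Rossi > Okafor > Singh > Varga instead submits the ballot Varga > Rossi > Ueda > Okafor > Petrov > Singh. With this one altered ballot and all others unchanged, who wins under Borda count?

Varga

Borda totals with the altered ballot: Ueda 51, Okafor 74, Singh 52, Varga 115, Rossi 73, Petrov 40.
The switch changes the winner from Petrov to Varga.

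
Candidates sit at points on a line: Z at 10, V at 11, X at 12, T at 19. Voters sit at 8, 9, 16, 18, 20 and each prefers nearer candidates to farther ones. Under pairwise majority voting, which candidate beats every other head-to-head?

With single-peaked preferences on a line, the Condorcet winner is the candidate closest to the median voter.
The median voter (position 16) is closest to T at 19.
Check: T vs V — voters closer to T: 3 of 5.

T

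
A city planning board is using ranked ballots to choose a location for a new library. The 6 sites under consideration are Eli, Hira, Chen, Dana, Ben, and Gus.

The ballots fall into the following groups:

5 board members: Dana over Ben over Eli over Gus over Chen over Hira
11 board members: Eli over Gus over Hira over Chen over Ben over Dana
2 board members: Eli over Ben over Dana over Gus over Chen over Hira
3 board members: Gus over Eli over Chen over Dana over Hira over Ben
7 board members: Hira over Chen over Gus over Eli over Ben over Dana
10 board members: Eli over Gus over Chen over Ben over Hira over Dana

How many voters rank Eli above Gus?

Ballots ranking Eli above Gus: 5+11+2+10 = 28.
Ballots ranking Gus above Eli: 3+7 = 10.
So 28 of 38 voters prefer Eli to Gus.

28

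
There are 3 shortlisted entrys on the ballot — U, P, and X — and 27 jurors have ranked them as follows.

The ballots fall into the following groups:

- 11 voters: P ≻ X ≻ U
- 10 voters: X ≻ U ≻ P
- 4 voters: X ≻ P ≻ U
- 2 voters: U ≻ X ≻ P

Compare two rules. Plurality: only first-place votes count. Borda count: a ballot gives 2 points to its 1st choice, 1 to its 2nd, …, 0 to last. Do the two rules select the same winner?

Plurality first-place counts: U 2, P 11, X 14 → X.
Borda totals: U 14, P 26, X 41 → X.
The two rules agree on X.

Yes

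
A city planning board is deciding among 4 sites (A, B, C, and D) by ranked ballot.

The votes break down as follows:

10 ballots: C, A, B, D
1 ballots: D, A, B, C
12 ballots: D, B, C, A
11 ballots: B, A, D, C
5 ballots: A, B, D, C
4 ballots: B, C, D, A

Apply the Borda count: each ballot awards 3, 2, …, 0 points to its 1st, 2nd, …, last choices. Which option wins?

B

Borda scores:
  A: 10·2 + 2 + 12·0 + 11·2 + 5·3 + 4·0 = 59
  B: 10·1 + 1 + 12·2 + 11·3 + 5·2 + 4·3 = 90
  C: 10·3 + 0 + 12·1 + 11·0 + 5·0 + 4·2 = 50
  D: 10·0 + 3 + 12·3 + 11·1 + 5·1 + 4·1 = 59
B has the highest total.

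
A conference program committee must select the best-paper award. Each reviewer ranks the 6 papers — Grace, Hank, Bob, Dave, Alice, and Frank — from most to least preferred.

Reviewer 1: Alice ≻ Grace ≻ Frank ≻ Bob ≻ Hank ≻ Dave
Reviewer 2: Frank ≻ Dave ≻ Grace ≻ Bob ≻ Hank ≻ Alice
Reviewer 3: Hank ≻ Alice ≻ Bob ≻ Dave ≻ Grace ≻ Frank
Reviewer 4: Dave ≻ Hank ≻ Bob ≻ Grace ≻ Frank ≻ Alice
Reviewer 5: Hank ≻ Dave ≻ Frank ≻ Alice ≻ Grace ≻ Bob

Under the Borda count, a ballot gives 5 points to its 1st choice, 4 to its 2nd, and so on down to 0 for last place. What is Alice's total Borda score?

Borda scores:
  Grace: 4 + 3 + 1 + 2 + 1 = 11
  Hank: 1 + 1 + 5 + 4 + 5 = 16
  Bob: 2 + 2 + 3 + 3 + 0 = 10
  Dave: 0 + 4 + 2 + 5 + 4 = 15
  Alice: 5 + 0 + 4 + 0 + 2 = 11
  Frank: 3 + 5 + 0 + 1 + 3 = 12

11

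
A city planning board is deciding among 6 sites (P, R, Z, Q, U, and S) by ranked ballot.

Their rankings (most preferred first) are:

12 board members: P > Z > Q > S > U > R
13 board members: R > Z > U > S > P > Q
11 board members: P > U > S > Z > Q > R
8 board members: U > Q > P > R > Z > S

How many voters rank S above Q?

24

Ballots ranking S above Q: 13+11 = 24.
Ballots ranking Q above S: 12+8 = 20.
So 24 of 44 voters prefer S to Q.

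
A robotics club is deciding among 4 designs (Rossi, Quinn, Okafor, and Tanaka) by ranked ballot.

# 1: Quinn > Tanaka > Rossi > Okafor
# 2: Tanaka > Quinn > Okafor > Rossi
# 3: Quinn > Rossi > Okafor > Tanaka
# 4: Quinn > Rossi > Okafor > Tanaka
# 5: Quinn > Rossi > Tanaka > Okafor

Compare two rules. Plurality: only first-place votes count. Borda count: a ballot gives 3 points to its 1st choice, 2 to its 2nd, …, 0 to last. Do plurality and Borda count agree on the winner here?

Yes

Plurality first-place counts: Rossi 0, Quinn 4, Okafor 0, Tanaka 1 → Quinn.
Borda totals: Rossi 7, Quinn 14, Okafor 3, Tanaka 6 → Quinn.
The two rules agree on Quinn.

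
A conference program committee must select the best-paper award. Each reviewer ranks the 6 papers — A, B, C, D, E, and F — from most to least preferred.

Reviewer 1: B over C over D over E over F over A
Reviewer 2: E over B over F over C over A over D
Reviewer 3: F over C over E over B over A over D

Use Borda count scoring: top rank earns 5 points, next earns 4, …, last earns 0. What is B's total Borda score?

11

Borda scores:
  A: 0 + 1 + 1 = 2
  B: 5 + 4 + 2 = 11
  C: 4 + 2 + 4 = 10
  D: 3 + 0 + 0 = 3
  E: 2 + 5 + 3 = 10
  F: 1 + 3 + 5 = 9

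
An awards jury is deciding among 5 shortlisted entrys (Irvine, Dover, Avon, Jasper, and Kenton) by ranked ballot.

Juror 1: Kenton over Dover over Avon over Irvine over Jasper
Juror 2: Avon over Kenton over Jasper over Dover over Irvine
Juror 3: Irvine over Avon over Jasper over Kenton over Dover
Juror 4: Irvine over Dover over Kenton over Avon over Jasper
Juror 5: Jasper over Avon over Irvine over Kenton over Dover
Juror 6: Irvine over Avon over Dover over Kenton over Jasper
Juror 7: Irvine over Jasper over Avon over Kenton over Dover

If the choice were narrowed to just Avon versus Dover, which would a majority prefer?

Avon

Ballots ranking Avon above Dover: 5.
Ballots ranking Dover above Avon: 2.
Avon wins the head-to-head, 5–2.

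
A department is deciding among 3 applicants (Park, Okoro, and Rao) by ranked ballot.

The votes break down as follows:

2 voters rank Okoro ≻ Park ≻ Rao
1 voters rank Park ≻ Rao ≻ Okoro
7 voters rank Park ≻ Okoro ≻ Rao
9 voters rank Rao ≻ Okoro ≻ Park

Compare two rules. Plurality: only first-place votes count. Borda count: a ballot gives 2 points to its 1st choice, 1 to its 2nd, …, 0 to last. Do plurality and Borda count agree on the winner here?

No

Plurality first-place counts: Park 8, Okoro 2, Rao 9 → Rao.
Borda totals: Park 18, Okoro 20, Rao 19 → Okoro.
The two rules disagree: plurality picks Rao, Borda picks Okoro.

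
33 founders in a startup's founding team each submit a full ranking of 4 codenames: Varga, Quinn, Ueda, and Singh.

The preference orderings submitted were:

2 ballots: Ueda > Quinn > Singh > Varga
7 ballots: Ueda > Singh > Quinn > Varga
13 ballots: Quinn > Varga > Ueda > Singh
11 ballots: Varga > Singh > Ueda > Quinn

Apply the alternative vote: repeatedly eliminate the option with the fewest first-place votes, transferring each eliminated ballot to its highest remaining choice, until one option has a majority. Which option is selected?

Quinn

Round 1: Quinn 13, Varga 11, Ueda 9, Singh 0. Singh has the fewest and is eliminated.
Round 2: Quinn 13, Varga 11, Ueda 9. Ueda has the fewest and is eliminated.
Round 3: Quinn 22, Varga 11. Quinn has a majority.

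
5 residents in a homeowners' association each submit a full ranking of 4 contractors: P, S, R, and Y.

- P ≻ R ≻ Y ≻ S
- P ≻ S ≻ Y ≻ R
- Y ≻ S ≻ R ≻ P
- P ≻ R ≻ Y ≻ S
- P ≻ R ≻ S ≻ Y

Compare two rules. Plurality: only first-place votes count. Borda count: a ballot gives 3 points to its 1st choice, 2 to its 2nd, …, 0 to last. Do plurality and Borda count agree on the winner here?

Yes

Plurality first-place counts: P 4, S 0, R 0, Y 1 → P.
Borda totals: P 12, S 5, R 7, Y 6 → P.
The two rules agree on P.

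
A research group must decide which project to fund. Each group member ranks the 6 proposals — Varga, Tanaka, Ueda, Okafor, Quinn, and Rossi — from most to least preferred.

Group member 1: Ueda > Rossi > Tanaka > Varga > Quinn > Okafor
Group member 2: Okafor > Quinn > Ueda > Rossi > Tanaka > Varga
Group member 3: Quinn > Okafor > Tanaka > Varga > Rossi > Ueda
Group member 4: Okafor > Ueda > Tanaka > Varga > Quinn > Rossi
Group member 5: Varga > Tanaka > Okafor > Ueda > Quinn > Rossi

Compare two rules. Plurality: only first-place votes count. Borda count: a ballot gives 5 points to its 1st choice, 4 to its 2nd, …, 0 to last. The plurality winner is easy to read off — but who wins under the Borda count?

Plurality first-place counts: Varga 1, Tanaka 0, Ueda 1, Okafor 2, Quinn 1, Rossi 0 → Okafor.
Borda totals: Varga 11, Tanaka 14, Ueda 14, Okafor 17, Quinn 12, Rossi 7 → Okafor.

Okafor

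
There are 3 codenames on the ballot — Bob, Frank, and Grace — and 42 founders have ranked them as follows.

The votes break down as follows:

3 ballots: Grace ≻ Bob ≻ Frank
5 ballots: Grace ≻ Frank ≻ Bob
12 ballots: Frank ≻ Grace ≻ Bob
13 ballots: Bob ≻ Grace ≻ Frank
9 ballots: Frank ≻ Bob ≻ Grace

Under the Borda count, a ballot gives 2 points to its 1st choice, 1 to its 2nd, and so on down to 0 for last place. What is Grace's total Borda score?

Borda scores:
  Bob: 3·1 + 5·0 + 12·0 + 13·2 + 9·1 = 38
  Frank: 3·0 + 5·1 + 12·2 + 13·0 + 9·2 = 47
  Grace: 3·2 + 5·2 + 12·1 + 13·1 + 9·0 = 41

41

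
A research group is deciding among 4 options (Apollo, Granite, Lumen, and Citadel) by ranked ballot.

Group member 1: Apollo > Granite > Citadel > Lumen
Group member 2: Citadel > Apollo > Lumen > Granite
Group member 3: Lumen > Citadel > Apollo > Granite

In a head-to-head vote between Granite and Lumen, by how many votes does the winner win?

1

Ballots ranking Granite above Lumen: 1.
Ballots ranking Lumen above Granite: 2.
Lumen wins 2–1, a margin of 1.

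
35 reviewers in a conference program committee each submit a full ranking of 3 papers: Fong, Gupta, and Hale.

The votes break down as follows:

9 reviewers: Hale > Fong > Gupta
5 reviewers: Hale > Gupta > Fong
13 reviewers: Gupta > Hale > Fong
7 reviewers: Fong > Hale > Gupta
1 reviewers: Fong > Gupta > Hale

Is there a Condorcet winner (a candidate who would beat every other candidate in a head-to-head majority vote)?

Head-to-head results (35 voters total):
Fong vs Gupta: Gupta wins 18–17.
Fong vs Hale: Hale wins 27–8.
Gupta vs Hale: Hale wins 21–14.
Hale beats each rival — Fong (27–8), Gupta (21–14) — so Hale is the Condorcet winner.

Yes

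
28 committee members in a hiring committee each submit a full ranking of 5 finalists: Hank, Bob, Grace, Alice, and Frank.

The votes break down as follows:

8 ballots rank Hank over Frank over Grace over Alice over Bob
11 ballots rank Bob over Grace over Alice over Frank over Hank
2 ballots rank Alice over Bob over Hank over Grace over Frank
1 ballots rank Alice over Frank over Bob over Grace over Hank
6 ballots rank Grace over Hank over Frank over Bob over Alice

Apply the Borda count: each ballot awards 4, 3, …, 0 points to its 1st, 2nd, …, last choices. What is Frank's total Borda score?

Borda scores:
  Hank: 8·4 + 11·0 + 2·2 + 0 + 6·3 = 54
  Bob: 8·0 + 11·4 + 2·3 + 2 + 6·1 = 58
  Grace: 8·2 + 11·3 + 2·1 + 1 + 6·4 = 76
  Alice: 8·1 + 11·2 + 2·4 + 4 + 6·0 = 42
  Frank: 8·3 + 11·1 + 2·0 + 3 + 6·2 = 50

50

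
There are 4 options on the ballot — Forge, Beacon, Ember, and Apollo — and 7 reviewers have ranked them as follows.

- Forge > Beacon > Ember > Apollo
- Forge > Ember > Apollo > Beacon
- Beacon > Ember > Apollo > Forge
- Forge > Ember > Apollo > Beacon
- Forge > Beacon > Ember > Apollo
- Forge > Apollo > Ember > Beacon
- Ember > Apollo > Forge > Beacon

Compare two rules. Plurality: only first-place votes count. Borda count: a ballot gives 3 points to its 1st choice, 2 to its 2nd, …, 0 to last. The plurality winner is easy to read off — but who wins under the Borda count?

Forge

Plurality first-place counts: Forge 5, Beacon 1, Ember 1, Apollo 0 → Forge.
Borda totals: Forge 16, Beacon 7, Ember 12, Apollo 7 → Forge.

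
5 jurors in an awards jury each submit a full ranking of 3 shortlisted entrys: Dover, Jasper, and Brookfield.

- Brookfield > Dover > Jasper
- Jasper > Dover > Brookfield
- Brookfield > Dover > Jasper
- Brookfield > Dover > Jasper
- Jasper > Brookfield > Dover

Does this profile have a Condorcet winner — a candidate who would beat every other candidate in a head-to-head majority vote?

Yes

Head-to-head results (5 voters total):
Dover vs Jasper: Dover wins 3–2.
Dover vs Brookfield: Brookfield wins 4–1.
Jasper vs Brookfield: Brookfield wins 3–2.
Brookfield beats each rival — Dover (4–1), Jasper (3–2) — so Brookfield is the Condorcet winner.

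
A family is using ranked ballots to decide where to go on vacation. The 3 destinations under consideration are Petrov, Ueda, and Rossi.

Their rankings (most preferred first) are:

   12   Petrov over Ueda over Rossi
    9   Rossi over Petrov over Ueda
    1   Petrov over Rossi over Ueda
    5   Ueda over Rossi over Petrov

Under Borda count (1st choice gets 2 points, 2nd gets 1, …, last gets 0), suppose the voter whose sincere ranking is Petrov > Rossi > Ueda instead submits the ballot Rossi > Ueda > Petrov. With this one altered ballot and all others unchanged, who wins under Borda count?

Petrov

Borda totals with the altered ballot: Petrov 33, Ueda 23, Rossi 25.
The winner is unchanged: still Petrov.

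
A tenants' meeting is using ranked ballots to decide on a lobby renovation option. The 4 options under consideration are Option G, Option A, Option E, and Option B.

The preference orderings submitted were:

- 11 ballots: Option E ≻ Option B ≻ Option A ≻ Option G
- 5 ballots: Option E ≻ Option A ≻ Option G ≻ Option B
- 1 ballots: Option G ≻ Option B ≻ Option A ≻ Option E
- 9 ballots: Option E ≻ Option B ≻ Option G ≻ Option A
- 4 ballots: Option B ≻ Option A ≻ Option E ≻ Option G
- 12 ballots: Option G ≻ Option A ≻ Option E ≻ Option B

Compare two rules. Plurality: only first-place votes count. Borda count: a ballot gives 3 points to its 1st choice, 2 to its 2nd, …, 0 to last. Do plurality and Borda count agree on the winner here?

Yes

Plurality first-place counts: Option G 13, Option A 0, Option E 25, Option B 4 → Option E.
Borda totals: Option G 53, Option A 54, Option E 91, Option B 54 → Option E.
The two rules agree on Option E.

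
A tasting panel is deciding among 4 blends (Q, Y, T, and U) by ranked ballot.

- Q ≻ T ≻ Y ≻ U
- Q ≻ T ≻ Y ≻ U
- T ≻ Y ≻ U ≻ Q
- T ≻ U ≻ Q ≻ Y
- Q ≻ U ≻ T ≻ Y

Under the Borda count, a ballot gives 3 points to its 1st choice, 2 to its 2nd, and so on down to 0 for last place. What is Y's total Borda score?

Borda scores:
  Q: 3 + 3 + 0 + 1 + 3 = 10
  Y: 1 + 1 + 2 + 0 + 0 = 4
  T: 2 + 2 + 3 + 3 + 1 = 11
  U: 0 + 0 + 1 + 2 + 2 = 5

4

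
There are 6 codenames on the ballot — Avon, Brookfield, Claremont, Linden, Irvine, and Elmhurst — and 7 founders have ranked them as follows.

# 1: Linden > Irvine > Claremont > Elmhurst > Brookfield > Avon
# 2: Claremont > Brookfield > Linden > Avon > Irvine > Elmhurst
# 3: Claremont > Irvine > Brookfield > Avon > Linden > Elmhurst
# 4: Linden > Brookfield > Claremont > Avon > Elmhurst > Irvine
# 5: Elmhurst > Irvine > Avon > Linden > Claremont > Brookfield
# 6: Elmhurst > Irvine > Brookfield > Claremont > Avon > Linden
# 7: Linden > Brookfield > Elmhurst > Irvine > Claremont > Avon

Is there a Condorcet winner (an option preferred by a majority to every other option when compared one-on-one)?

Yes

Head-to-head results (7 voters total):
Avon vs Brookfield: Brookfield wins 6–1.
Avon vs Claremont: Claremont wins 6–1.
Avon vs Linden: Linden wins 4–3.
Avon vs Irvine: Irvine wins 5–2.
Avon vs Elmhurst: Elmhurst wins 4–3.
Brookfield vs Claremont: Claremont wins 4–3.
Brookfield vs Linden: Linden wins 4–3.
Brookfield vs Irvine: Irvine wins 4–3.
Brookfield vs Elmhurst: Brookfield wins 4–3.
Claremont vs Linden: Linden wins 4–3.
Claremont vs Irvine: Irvine wins 4–3.
Claremont vs Elmhurst: Claremont wins 4–3.
Linden vs Irvine: Linden wins 4–3.
Linden vs Elmhurst: Linden wins 5–2.
Irvine vs Elmhurst: Elmhurst wins 4–3.
Linden beats each rival — Avon (4–3), Brookfield (4–3), Claremont (4–3), Irvine (4–3), Elmhurst (5–2) — so Linden is the Condorcet winner.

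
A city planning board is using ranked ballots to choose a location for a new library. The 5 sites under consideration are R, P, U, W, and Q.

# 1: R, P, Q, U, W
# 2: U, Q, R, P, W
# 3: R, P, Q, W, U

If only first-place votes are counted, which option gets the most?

R

First-place vote totals:
  R: 2
  P: 0
  U: 1
  W: 0
  Q: 0
R has the most first-place votes.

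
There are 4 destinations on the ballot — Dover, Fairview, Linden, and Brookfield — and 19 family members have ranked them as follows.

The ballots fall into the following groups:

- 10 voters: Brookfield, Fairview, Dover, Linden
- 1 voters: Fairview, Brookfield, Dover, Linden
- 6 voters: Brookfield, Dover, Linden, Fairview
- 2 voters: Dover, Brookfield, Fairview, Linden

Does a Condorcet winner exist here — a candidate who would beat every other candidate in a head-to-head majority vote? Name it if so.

Head-to-head results (19 voters total):
Dover vs Fairview: Fairview wins 11–8.
Dover vs Linden: Dover wins 19–0.
Dover vs Brookfield: Brookfield wins 17–2.
Fairview vs Linden: Fairview wins 13–6.
Fairview vs Brookfield: Brookfield wins 18–1.
Linden vs Brookfield: Brookfield wins 19–0.
Brookfield beats each rival — Dover (17–2), Fairview (18–1), Linden (19–0) — so Brookfield is the Condorcet winner.

Brookfield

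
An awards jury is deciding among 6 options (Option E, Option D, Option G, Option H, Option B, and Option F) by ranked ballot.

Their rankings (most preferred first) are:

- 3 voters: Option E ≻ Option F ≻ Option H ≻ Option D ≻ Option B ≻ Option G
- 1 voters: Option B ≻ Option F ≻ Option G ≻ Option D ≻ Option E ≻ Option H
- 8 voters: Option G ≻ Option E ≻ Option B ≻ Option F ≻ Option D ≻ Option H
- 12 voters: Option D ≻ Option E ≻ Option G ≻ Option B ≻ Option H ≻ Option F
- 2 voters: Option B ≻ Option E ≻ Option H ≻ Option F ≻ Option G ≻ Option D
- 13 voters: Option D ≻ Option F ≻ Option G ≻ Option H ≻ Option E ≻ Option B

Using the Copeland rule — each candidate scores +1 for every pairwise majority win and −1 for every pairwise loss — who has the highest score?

Option D

Pairwise results:
  Option E vs Option D: Option D wins 26–13.
  Option E vs Option G: Option G wins 22–17.
  Option E vs Option H: Option E wins 26–13.
  Option E vs Option B: Option E wins 36–3.
  Option E vs Option F: Option E wins 25–14.
  Option D vs Option G: Option D wins 28–11.
  Option D vs Option H: Option D wins 34–5.
  Option D vs Option B: Option D wins 28–11.
  Option D vs Option F: Option D wins 25–14.
  Option G vs Option H: Option G wins 34–5.
  Option G vs Option B: Option G wins 33–6.
  Option G vs Option F: Option G wins 20–19.
  Option H vs Option B: Option B wins 23–16.
  Option H vs Option F: Option F wins 25–14.
  Option B vs Option F: Option B wins 23–16.
Copeland scores (wins − losses):
  Option E: 3 − 2 = 1
  Option D: 5 − 0 = 5
  Option G: 4 − 1 = 3
  Option H: 0 − 5 = -5
  Option B: 2 − 3 = -1
  Option F: 1 − 4 = -3
Option D has the best Copeland score.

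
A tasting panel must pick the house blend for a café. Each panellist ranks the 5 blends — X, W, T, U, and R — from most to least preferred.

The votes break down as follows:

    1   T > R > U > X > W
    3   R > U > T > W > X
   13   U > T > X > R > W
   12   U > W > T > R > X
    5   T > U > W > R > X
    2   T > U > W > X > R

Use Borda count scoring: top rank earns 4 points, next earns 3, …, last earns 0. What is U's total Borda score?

132

Borda scores:
  X: 1 + 3·0 + 13·2 + 12·0 + 5·0 + 2·1 = 29
  W: 0 + 3·1 + 13·0 + 12·3 + 5·2 + 2·2 = 53
  T: 4 + 3·2 + 13·3 + 12·2 + 5·4 + 2·4 = 101
  U: 2 + 3·3 + 13·4 + 12·4 + 5·3 + 2·3 = 132
  R: 3 + 3·4 + 13·1 + 12·1 + 5·1 + 2·0 = 45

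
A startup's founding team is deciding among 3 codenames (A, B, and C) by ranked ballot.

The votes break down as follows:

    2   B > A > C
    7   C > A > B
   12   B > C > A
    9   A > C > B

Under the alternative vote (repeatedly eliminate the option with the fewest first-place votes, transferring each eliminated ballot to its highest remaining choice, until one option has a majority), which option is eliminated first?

C

Round 1: B 14, A 9, C 7. C has the fewest and is eliminated.
Round 2: A 16, B 14. A has a majority.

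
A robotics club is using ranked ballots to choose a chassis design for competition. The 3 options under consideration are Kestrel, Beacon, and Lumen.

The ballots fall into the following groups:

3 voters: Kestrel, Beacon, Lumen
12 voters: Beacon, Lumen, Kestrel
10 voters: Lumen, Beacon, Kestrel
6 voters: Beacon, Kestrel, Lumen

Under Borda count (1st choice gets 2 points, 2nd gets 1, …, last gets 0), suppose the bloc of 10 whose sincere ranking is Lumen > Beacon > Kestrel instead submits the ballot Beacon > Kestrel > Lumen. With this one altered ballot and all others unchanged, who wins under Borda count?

Beacon

Borda totals with the altered ballot: Kestrel 22, Beacon 59, Lumen 12.
The winner is unchanged: still Beacon.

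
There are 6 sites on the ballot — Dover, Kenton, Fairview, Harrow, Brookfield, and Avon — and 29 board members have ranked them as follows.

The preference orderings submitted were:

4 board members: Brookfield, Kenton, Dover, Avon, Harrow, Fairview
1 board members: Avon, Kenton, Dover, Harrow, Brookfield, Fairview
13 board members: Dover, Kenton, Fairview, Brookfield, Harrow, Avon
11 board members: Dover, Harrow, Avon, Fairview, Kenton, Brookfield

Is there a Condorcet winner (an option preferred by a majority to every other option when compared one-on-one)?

Head-to-head results (29 voters total):
Dover vs Kenton: Dover wins 24–5.
Dover vs Fairview: Dover wins 29–0.
Dover vs Harrow: Dover wins 29–0.
Dover vs Brookfield: Dover wins 25–4.
Dover vs Avon: Dover wins 28–1.
Kenton vs Fairview: Kenton wins 18–11.
Kenton vs Harrow: Kenton wins 18–11.
Kenton vs Brookfield: Kenton wins 25–4.
Kenton vs Avon: Kenton wins 17–12.
Fairview vs Harrow: Harrow wins 16–13.
Fairview vs Brookfield: Fairview wins 24–5.
Fairview vs Avon: Avon wins 16–13.
Harrow vs Brookfield: Brookfield wins 17–12.
Harrow vs Avon: Harrow wins 24–5.
Brookfield vs Avon: Brookfield wins 17–12.
Dover beats each rival — Kenton (24–5), Fairview (29–0), Harrow (29–0), Brookfield (25–4), Avon (28–1) — so Dover is the Condorcet winner.

Yes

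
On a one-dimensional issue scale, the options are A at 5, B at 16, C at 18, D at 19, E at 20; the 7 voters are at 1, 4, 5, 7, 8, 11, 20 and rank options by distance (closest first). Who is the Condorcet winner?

With single-peaked preferences on a line, the Condorcet winner is the candidate closest to the median voter.
The median voter (position 7) is closest to A at 5.
Check: A vs C — voters closer to A: 6 of 7.

A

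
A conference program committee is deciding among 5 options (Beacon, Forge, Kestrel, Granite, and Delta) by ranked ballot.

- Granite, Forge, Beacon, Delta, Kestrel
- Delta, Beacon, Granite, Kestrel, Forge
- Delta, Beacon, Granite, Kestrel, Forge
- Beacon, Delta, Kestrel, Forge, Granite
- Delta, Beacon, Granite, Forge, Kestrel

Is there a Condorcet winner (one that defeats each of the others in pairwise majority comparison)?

Yes

Head-to-head results (5 voters total):
Beacon vs Forge: Beacon wins 4–1.
Beacon vs Kestrel: Beacon wins 5–0.
Beacon vs Granite: Beacon wins 4–1.
Beacon vs Delta: Delta wins 3–2.
Forge vs Kestrel: Kestrel wins 3–2.
Forge vs Granite: Granite wins 4–1.
Forge vs Delta: Delta wins 4–1.
Kestrel vs Granite: Granite wins 4–1.
Kestrel vs Delta: Delta wins 5–0.
Granite vs Delta: Delta wins 4–1.
Delta beats each rival — Beacon (3–2), Forge (4–1), Kestrel (5–0), Granite (4–1) — so Delta is the Condorcet winner.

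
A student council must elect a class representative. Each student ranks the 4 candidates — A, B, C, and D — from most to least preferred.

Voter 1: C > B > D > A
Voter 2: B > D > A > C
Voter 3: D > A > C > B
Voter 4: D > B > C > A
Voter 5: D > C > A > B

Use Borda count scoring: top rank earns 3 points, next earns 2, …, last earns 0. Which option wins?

Borda scores:
  A: 0 + 1 + 2 + 0 + 1 = 4
  B: 2 + 3 + 0 + 2 + 0 = 7
  C: 3 + 0 + 1 + 1 + 2 = 7
  D: 1 + 2 + 3 + 3 + 3 = 12
D has the highest total.

D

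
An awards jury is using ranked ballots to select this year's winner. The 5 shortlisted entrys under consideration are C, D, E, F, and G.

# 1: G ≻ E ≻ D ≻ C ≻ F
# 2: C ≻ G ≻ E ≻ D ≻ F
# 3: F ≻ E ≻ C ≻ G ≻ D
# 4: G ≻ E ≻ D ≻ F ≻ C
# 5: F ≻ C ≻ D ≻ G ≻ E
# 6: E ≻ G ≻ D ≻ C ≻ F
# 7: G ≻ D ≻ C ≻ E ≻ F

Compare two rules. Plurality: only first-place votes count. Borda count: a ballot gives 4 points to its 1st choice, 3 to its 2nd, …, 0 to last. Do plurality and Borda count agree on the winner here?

Yes

Plurality first-place counts: C 1, D 0, E 1, F 2, G 3 → G.
Borda totals: C 13, D 12, E 16, F 9, G 20 → G.
The two rules agree on G.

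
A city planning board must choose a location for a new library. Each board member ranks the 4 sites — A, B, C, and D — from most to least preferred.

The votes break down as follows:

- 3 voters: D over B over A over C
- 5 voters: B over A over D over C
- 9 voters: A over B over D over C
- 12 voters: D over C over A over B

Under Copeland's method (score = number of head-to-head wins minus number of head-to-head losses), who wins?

Pairwise results:
  A vs B: A wins 21–8.
  A vs C: A wins 17–12.
  A vs D: D wins 15–14.
  B vs C: B wins 17–12.
  B vs D: D wins 15–14.
  C vs D: D wins 29–0.
Copeland scores (wins − losses):
  A: 2 − 1 = 1
  B: 1 − 2 = -1
  C: 0 − 3 = -3
  D: 3 − 0 = 3
D has the best Copeland score.

D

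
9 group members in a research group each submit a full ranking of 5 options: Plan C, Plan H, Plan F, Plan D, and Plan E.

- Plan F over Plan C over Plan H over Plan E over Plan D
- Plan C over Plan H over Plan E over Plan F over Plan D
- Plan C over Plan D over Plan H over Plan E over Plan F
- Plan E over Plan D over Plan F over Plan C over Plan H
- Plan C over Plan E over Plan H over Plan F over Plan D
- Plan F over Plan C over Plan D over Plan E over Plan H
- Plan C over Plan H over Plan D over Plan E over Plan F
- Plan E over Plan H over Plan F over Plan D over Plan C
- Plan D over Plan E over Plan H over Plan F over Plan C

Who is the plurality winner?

Plan C

First-place vote totals:
  Plan C: 4
  Plan H: 0
  Plan F: 2
  Plan D: 1
  Plan E: 2
Plan C has the most first-place votes.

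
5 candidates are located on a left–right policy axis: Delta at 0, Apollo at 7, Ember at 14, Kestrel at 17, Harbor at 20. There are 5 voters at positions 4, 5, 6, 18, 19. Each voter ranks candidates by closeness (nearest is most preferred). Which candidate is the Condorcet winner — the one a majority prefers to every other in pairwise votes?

With single-peaked preferences on a line, the Condorcet winner is the candidate closest to the median voter.
The median voter (position 6) is closest to Apollo at 7.
Check: Apollo vs Kestrel — voters closer to Apollo: 3 of 5.

Apollo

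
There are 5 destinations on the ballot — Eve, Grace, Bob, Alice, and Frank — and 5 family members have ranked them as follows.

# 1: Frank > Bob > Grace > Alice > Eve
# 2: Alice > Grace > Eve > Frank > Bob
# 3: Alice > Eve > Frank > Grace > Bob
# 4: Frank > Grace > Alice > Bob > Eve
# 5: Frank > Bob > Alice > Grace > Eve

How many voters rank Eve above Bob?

2

Ballots ranking Eve above Bob: 2.
Ballots ranking Bob above Eve: 3.
So 2 of 5 voters prefer Eve to Bob.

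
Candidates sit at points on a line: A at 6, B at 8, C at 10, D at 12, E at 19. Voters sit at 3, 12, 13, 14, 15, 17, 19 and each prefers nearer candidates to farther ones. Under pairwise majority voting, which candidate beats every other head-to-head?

With single-peaked preferences on a line, the Condorcet winner is the candidate closest to the median voter.
The median voter (position 14) is closest to D at 12.
Check: D vs B — voters closer to D: 6 of 7.

D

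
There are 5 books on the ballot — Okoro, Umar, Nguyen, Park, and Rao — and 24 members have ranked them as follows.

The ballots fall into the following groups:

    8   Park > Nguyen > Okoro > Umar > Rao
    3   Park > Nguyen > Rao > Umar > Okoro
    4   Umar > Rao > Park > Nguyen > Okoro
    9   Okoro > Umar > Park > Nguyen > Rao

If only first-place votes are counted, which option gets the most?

Park

First-place vote totals:
  Okoro: 9
  Umar: 4
  Nguyen: 0
  Park: 11
  Rao: 0
Park has the most first-place votes.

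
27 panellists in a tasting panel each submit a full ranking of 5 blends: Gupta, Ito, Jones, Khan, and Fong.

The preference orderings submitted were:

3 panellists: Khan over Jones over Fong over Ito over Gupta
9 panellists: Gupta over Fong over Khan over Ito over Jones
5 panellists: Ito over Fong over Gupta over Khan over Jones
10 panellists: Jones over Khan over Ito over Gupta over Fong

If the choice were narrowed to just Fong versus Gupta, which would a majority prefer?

Gupta

Ballots ranking Fong above Gupta: 3+5 = 8.
Ballots ranking Gupta above Fong: 9+10 = 19.
Gupta wins the head-to-head, 19–8.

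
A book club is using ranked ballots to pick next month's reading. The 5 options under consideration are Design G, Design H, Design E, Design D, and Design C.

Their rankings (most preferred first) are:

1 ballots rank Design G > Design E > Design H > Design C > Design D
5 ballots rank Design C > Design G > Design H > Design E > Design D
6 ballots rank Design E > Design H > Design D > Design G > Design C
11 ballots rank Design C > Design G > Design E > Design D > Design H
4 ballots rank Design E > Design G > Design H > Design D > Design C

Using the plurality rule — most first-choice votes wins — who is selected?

First-place vote totals:
  Design G: 1
  Design H: 0
  Design E: 10
  Design D: 0
  Design C: 16
Design C has the most first-place votes.

Design C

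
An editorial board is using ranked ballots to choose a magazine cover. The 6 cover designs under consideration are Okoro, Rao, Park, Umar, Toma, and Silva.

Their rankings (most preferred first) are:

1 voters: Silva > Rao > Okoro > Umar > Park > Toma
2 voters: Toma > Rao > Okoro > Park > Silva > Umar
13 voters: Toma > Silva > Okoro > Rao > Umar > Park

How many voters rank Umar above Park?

14

Ballots ranking Umar above Park: 1+13 = 14.
Ballots ranking Park above Umar: 2.
So 14 of 16 voters prefer Umar to Park.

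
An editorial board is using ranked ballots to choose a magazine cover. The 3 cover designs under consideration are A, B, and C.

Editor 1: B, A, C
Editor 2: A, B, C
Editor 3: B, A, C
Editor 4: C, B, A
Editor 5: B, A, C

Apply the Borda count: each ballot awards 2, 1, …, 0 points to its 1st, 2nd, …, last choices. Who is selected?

B

Borda scores:
  A: 1 + 2 + 1 + 0 + 1 = 5
  B: 2 + 1 + 2 + 1 + 2 = 8
  C: 0 + 0 + 0 + 2 + 0 = 2
B has the highest total.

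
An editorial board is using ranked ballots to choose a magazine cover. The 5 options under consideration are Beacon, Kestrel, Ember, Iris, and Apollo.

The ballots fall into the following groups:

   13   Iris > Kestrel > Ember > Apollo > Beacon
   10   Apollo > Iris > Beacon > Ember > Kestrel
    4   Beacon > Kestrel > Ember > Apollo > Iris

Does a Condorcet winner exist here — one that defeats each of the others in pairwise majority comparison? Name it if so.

Head-to-head results (27 voters total):
Beacon vs Kestrel: Beacon wins 14–13.
Beacon vs Ember: Beacon wins 14–13.
Beacon vs Iris: Iris wins 23–4.
Beacon vs Apollo: Apollo wins 23–4.
Kestrel vs Ember: Kestrel wins 17–10.
Kestrel vs Iris: Iris wins 23–4.
Kestrel vs Apollo: Kestrel wins 17–10.
Ember vs Iris: Iris wins 23–4.
Ember vs Apollo: Ember wins 17–10.
Iris vs Apollo: Apollo wins 14–13.
No candidate beats all others: Beacon beats Kestrel beats Apollo beats Beacon, a majority cycle.

None — there is no Condorcet winner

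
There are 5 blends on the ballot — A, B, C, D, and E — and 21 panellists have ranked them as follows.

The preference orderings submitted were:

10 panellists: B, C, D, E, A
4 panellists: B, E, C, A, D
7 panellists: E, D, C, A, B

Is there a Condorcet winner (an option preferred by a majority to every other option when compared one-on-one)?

Head-to-head results (21 voters total):
A vs B: B wins 14–7.
A vs C: C wins 21–0.
A vs D: D wins 17–4.
A vs E: E wins 21–0.
B vs C: B wins 14–7.
B vs D: B wins 14–7.
B vs E: B wins 14–7.
C vs D: C wins 14–7.
C vs E: E wins 11–10.
D vs E: E wins 11–10.
B beats each rival — A (14–7), C (14–7), D (14–7), E (14–7) — so B is the Condorcet winner.

Yes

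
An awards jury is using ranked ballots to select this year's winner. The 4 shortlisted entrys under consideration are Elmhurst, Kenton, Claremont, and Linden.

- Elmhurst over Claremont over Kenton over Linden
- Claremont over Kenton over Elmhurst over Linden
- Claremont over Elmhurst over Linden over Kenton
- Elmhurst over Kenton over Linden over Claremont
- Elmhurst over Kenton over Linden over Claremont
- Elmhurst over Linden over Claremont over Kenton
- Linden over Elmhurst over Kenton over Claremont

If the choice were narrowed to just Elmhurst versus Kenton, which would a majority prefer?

Ballots ranking Elmhurst above Kenton: 6.
Ballots ranking Kenton above Elmhurst: 1.
Elmhurst wins the head-to-head, 6–1.

Elmhurst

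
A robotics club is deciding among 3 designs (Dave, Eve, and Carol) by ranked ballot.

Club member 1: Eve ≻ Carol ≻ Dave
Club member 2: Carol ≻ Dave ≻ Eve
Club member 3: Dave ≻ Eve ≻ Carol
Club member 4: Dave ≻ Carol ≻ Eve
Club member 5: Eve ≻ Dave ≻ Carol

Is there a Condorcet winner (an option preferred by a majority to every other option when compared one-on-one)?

Yes

Head-to-head results (5 voters total):
Dave vs Eve: Dave wins 3–2.
Dave vs Carol: Dave wins 3–2.
Eve vs Carol: Eve wins 3–2.
Dave beats each rival — Eve (3–2), Carol (3–2) — so Dave is the Condorcet winner.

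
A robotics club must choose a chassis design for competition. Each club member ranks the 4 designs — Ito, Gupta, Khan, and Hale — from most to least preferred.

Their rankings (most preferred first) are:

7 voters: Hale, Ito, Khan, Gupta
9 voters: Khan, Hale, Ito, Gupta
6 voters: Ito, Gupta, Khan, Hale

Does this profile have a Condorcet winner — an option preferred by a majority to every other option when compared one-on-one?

Head-to-head results (22 voters total):
Ito vs Gupta: Ito wins 22–0.
Ito vs Khan: Ito wins 13–9.
Ito vs Hale: Hale wins 16–6.
Gupta vs Khan: Khan wins 16–6.
Gupta vs Hale: Hale wins 16–6.
Khan vs Hale: Khan wins 15–7.
No candidate beats all others: Ito beats Khan beats Hale beats Ito, a majority cycle.

No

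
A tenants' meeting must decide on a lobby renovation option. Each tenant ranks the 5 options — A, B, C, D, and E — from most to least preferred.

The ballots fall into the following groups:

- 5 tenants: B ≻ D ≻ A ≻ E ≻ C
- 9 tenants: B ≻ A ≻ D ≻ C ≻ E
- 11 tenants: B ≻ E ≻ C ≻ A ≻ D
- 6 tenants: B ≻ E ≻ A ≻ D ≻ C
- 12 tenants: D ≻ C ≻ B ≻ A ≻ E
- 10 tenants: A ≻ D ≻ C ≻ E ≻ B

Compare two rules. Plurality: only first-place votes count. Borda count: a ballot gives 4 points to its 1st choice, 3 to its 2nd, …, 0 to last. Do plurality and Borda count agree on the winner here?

Plurality first-place counts: A 10, B 31, C 0, D 12, E 0 → B.
Borda totals: A 112, B 148, C 87, D 117, E 66 → B.
The two rules agree on B.

Yes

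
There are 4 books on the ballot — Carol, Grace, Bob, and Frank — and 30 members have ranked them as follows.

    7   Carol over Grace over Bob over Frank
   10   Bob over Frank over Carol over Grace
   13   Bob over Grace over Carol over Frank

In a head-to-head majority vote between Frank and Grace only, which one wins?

Grace

Ballots ranking Frank above Grace: 10.
Ballots ranking Grace above Frank: 7+13 = 20.
Grace wins the head-to-head, 20–10.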